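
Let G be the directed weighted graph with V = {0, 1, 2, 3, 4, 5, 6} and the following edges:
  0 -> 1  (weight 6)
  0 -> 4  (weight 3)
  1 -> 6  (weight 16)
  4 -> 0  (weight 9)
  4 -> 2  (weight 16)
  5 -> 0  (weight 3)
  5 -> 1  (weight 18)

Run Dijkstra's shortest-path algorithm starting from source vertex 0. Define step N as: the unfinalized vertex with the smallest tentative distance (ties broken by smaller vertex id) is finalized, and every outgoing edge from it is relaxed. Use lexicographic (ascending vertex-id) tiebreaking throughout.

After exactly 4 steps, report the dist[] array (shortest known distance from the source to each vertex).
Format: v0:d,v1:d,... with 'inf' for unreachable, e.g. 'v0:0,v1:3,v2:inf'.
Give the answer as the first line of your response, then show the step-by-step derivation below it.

v0:0,v1:6,v2:19,v3:inf,v4:3,v5:inf,v6:22

step 1: dist = v0:0,v1:6,v2:inf,v3:inf,v4:3,v5:inf,v6:inf
step 2: dist = v0:0,v1:6,v2:19,v3:inf,v4:3,v5:inf,v6:inf
step 3: dist = v0:0,v1:6,v2:19,v3:inf,v4:3,v5:inf,v6:22
step 4: dist = v0:0,v1:6,v2:19,v3:inf,v4:3,v5:inf,v6:22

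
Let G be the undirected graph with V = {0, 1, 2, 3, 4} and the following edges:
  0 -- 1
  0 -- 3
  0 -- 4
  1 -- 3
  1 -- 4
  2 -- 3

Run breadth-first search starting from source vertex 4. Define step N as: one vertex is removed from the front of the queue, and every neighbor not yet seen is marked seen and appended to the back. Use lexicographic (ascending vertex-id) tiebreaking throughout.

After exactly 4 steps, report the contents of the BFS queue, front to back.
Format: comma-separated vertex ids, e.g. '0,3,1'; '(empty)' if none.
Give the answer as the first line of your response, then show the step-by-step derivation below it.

2

step 1: dequeue 4; queue=[0,1]; order=4
step 2: dequeue 0; queue=[1,3]; order=4,0
step 3: dequeue 1; queue=[3]; order=4,0,1
step 4: dequeue 3; queue=[2]; order=4,0,1,3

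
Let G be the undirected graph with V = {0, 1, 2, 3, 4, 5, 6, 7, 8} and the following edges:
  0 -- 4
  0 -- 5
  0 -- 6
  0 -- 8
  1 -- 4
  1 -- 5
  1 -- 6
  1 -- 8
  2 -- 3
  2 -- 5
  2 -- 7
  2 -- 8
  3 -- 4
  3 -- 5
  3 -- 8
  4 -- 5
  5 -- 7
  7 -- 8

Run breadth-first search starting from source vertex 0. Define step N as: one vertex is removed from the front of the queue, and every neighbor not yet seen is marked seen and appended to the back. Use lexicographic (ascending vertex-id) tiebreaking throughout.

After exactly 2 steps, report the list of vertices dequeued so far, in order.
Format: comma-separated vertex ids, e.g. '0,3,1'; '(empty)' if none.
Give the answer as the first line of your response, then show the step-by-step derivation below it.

0,4

step 1: dequeue 0; queue=[4,5,6,8]; order=0
step 2: dequeue 4; queue=[5,6,8,1,3]; order=0,4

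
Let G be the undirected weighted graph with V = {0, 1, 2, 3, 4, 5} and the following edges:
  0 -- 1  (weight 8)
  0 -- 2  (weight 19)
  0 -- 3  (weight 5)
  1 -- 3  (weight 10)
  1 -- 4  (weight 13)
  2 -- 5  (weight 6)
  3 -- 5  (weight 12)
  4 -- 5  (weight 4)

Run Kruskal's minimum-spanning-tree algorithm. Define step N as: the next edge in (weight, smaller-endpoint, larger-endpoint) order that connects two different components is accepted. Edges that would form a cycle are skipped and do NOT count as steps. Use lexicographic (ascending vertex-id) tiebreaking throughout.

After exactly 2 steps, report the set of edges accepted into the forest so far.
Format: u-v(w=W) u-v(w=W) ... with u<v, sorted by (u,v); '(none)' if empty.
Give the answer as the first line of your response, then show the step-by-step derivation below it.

0-3(w=5) 4-5(w=4)

step 1: add edge 4-5 (w=4); MST = {4-5(w=4)}
step 2: add edge 0-3 (w=5); MST = {0-3(w=5) 4-5(w=4)}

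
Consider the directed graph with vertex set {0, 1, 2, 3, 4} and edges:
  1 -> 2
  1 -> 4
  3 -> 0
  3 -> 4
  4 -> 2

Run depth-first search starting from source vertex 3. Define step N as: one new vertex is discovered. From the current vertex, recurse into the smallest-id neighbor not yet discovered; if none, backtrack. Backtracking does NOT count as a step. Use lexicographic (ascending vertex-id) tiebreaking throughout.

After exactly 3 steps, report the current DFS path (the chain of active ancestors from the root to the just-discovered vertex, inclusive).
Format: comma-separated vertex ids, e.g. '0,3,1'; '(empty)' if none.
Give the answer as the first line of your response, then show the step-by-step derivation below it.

3,4

step 1: discover 3; path=3; order=3
step 2: discover 0; path=3>0; order=3,0
step 3: discover 4; path=3>4; order=3,0,4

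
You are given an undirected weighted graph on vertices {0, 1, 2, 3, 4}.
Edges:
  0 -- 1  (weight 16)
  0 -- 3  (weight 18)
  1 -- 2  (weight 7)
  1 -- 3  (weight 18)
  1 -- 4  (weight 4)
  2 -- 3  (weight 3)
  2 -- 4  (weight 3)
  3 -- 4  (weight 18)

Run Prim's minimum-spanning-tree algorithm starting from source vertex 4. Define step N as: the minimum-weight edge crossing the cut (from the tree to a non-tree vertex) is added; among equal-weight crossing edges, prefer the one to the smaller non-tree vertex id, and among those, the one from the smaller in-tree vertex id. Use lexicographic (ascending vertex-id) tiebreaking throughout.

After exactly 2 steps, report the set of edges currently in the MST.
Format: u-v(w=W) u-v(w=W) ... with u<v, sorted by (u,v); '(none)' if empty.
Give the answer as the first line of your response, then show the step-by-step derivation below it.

2-3(w=3) 2-4(w=3)

step 1: add edge 2-4 (w=3); MST = {2-4(w=3)}
step 2: add edge 2-3 (w=3); MST = {2-3(w=3) 2-4(w=3)}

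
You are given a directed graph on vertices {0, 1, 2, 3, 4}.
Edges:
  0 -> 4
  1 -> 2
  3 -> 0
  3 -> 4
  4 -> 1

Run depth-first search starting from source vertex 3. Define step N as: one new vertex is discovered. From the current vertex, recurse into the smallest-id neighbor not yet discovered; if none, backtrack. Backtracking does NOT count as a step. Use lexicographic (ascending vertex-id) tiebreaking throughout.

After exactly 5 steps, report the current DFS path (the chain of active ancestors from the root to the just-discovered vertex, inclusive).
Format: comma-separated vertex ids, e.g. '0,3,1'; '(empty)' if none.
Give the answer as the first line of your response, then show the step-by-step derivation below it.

3,0,4,1,2

step 1: discover 3; path=3; order=3
step 2: discover 0; path=3>0; order=3,0
step 3: discover 4; path=3>0>4; order=3,0,4
step 4: discover 1; path=3>0>4>1; order=3,0,4,1
step 5: discover 2; path=3>0>4>1>2; order=3,0,4,1,2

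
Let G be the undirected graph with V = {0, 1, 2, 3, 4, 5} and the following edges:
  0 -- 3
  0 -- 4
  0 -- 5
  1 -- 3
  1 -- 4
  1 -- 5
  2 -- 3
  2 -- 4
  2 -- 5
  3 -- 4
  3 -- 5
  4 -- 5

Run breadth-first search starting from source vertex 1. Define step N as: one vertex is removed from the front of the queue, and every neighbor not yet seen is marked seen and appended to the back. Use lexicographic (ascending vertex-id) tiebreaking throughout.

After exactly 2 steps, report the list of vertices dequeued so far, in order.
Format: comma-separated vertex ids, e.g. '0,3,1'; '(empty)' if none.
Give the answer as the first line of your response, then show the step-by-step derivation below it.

1,3

step 1: dequeue 1; queue=[3,4,5]; order=1
step 2: dequeue 3; queue=[4,5,0,2]; order=1,3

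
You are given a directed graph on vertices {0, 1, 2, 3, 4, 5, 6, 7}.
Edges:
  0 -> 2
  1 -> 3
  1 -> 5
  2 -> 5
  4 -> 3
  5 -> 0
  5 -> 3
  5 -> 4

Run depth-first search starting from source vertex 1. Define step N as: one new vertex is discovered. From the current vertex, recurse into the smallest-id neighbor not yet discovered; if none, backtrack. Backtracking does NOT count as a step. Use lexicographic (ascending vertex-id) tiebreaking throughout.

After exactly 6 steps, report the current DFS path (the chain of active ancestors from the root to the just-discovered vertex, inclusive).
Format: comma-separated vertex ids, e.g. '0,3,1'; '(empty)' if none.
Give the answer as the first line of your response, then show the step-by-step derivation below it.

1,5,4

step 1: discover 1; path=1; order=1
step 2: discover 3; path=1>3; order=1,3
step 3: discover 5; path=1>5; order=1,3,5
step 4: discover 0; path=1>5>0; order=1,3,5,0
step 5: discover 2; path=1>5>0>2; order=1,3,5,0,2
step 6: discover 4; path=1>5>4; order=1,3,5,0,2,4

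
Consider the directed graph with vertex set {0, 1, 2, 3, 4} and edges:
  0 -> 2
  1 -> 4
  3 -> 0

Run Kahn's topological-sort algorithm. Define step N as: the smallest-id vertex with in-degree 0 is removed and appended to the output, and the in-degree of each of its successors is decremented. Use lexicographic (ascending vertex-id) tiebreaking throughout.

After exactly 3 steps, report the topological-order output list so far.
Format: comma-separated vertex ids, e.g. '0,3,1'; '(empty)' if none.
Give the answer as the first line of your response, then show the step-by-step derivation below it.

1,3,0

step 1: output 1; order=[1]; indeg=(1,0,1,0,0)
step 2: output 3; order=[1,3]; indeg=(0,0,1,0,0)
step 3: output 0; order=[1,3,0]; indeg=(0,0,0,0,0)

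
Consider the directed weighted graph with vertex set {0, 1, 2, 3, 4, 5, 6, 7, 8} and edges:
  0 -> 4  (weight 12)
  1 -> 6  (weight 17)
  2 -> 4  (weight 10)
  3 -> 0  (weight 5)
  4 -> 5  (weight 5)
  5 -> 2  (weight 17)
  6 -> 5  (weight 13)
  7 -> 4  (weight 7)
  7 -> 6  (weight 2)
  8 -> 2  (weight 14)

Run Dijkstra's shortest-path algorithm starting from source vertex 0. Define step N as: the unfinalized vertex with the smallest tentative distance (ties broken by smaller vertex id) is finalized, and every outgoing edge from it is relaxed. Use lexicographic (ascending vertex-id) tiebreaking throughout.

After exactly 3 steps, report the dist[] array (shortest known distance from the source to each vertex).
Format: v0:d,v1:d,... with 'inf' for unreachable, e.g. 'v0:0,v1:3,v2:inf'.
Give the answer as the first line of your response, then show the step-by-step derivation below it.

v0:0,v1:inf,v2:34,v3:inf,v4:12,v5:17,v6:inf,v7:inf,v8:inf

step 1: dist = v0:0,v1:inf,v2:inf,v3:inf,v4:12,v5:inf,v6:inf,v7:inf,v8:inf
step 2: dist = v0:0,v1:inf,v2:inf,v3:inf,v4:12,v5:17,v6:inf,v7:inf,v8:inf
step 3: dist = v0:0,v1:inf,v2:34,v3:inf,v4:12,v5:17,v6:inf,v7:inf,v8:inf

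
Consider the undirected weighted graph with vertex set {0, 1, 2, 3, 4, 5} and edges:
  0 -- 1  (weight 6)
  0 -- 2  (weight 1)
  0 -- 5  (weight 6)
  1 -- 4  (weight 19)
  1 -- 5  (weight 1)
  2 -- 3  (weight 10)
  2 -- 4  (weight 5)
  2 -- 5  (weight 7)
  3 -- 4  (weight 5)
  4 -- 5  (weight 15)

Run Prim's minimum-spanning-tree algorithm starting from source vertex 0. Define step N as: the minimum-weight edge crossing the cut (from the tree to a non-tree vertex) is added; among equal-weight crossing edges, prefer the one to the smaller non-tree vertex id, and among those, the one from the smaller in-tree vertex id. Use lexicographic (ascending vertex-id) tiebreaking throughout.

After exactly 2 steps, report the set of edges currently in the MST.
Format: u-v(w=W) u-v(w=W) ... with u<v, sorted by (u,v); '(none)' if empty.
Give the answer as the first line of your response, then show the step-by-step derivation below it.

0-2(w=1) 2-4(w=5)

step 1: add edge 0-2 (w=1); MST = {0-2(w=1)}
step 2: add edge 2-4 (w=5); MST = {0-2(w=1) 2-4(w=5)}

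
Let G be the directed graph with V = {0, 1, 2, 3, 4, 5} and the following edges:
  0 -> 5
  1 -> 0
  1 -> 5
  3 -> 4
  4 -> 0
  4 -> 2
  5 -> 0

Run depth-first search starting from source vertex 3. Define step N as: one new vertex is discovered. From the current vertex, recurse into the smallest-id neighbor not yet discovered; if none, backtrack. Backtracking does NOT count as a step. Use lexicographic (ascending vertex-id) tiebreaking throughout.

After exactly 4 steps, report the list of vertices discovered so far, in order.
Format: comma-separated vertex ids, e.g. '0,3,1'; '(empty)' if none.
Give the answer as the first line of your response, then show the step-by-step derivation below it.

3,4,0,5

step 1: discover 3; path=3; order=3
step 2: discover 4; path=3>4; order=3,4
step 3: discover 0; path=3>4>0; order=3,4,0
step 4: discover 5; path=3>4>0>5; order=3,4,0,5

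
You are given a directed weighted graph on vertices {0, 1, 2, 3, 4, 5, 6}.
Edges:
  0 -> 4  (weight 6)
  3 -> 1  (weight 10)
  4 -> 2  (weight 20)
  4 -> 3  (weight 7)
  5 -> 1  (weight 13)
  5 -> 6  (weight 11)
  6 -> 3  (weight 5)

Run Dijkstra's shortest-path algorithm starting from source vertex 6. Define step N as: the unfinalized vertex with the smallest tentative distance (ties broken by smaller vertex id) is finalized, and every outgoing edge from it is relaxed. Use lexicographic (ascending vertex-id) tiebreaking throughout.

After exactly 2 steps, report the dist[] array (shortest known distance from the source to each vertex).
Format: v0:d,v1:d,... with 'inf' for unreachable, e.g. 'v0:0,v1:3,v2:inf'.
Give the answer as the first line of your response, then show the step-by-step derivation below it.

v0:inf,v1:15,v2:inf,v3:5,v4:inf,v5:inf,v6:0

step 1: dist = v0:inf,v1:inf,v2:inf,v3:5,v4:inf,v5:inf,v6:0
step 2: dist = v0:inf,v1:15,v2:inf,v3:5,v4:inf,v5:inf,v6:0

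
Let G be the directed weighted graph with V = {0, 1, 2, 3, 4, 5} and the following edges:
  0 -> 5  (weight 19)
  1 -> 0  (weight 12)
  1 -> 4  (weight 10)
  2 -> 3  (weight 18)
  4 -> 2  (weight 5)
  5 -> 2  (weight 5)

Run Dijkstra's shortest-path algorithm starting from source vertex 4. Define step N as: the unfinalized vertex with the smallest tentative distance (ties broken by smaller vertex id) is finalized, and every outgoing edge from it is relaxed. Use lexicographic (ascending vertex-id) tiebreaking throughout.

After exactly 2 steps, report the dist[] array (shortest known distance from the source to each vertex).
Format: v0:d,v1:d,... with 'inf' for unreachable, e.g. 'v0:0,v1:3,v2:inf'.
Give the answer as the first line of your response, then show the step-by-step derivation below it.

v0:inf,v1:inf,v2:5,v3:23,v4:0,v5:inf

step 1: dist = v0:inf,v1:inf,v2:5,v3:inf,v4:0,v5:inf
step 2: dist = v0:inf,v1:inf,v2:5,v3:23,v4:0,v5:inf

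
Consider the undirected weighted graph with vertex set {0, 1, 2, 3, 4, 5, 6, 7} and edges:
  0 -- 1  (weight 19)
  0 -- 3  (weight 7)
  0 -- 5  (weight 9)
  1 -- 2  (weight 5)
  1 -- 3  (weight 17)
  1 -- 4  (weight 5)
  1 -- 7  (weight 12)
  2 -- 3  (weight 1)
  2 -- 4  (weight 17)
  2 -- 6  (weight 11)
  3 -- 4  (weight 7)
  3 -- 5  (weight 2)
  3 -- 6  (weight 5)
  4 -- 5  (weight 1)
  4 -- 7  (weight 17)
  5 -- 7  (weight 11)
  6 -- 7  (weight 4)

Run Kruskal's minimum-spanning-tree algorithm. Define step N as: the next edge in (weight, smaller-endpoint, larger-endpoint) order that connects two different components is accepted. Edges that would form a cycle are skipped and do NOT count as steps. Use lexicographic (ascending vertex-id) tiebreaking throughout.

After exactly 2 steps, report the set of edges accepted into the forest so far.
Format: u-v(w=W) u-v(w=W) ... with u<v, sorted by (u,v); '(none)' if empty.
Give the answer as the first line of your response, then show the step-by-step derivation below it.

2-3(w=1) 4-5(w=1)

step 1: add edge 2-3 (w=1); MST = {2-3(w=1)}
step 2: add edge 4-5 (w=1); MST = {2-3(w=1) 4-5(w=1)}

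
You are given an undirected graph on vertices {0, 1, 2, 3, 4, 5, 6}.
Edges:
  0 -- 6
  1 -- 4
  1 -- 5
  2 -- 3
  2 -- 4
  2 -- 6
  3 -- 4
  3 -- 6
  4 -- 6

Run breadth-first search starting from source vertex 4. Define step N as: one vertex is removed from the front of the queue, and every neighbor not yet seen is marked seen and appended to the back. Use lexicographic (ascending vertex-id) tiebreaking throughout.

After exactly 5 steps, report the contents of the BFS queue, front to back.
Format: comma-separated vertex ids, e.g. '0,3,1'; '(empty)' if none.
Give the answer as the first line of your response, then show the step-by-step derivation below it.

5,0

step 1: dequeue 4; queue=[1,2,3,6]; order=4
step 2: dequeue 1; queue=[2,3,6,5]; order=4,1
step 3: dequeue 2; queue=[3,6,5]; order=4,1,2
step 4: dequeue 3; queue=[6,5]; order=4,1,2,3
step 5: dequeue 6; queue=[5,0]; order=4,1,2,3,6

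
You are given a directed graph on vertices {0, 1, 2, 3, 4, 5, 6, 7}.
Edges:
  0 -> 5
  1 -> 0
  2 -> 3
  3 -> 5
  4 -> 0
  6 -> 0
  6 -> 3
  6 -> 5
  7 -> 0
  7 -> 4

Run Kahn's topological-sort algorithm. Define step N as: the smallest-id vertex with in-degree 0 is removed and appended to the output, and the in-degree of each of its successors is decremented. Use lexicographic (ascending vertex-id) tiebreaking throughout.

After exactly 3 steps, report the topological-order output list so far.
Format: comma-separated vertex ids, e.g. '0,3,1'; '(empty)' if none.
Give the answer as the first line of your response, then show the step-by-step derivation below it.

1,2,6

step 1: output 1; order=[1]; indeg=(3,0,0,2,1,3,0,0)
step 2: output 2; order=[1,2]; indeg=(3,0,0,1,1,3,0,0)
step 3: output 6; order=[1,2,6]; indeg=(2,0,0,0,1,2,0,0)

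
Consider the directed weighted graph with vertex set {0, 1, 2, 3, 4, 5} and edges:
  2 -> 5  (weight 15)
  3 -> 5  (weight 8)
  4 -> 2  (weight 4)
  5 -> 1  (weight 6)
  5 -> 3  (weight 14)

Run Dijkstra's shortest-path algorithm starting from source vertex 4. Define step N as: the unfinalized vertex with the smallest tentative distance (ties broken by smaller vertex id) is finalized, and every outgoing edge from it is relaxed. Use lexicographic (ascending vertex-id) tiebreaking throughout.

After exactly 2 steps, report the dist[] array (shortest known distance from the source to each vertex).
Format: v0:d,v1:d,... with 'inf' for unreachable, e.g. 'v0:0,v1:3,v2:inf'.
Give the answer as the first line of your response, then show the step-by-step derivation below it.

v0:inf,v1:inf,v2:4,v3:inf,v4:0,v5:19

step 1: dist = v0:inf,v1:inf,v2:4,v3:inf,v4:0,v5:inf
step 2: dist = v0:inf,v1:inf,v2:4,v3:inf,v4:0,v5:19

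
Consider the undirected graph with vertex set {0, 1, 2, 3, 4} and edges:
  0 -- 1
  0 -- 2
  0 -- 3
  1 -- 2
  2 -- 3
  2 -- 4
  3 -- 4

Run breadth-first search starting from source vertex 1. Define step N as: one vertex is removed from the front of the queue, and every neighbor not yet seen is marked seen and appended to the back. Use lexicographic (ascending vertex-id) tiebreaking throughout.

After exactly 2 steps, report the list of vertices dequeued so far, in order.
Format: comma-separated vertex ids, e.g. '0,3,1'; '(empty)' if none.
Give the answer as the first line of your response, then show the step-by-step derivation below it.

1,0

step 1: dequeue 1; queue=[0,2]; order=1
step 2: dequeue 0; queue=[2,3]; order=1,0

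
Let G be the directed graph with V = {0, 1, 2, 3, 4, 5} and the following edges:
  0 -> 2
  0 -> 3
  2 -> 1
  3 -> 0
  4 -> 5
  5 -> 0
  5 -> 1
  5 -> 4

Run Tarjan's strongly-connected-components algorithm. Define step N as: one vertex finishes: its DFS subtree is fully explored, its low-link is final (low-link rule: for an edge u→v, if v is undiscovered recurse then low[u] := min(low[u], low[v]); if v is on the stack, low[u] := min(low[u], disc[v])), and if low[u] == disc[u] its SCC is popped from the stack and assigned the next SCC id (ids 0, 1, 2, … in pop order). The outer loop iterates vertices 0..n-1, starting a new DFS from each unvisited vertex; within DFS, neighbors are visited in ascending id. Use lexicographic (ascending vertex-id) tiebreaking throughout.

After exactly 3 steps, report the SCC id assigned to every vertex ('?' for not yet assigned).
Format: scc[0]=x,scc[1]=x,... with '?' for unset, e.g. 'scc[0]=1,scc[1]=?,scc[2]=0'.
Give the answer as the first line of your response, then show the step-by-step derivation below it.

scc[0]=?,scc[1]=0,scc[2]=1,scc[3]=?,scc[4]=?,scc[5]=?

step 1: low=(low[0]=0,low[1]=2,low[2]=1,low[3]=?,low[4]=?,low[5]=?); scc=(scc[0]=?,scc[1]=0,scc[2]=?,scc[3]=?,scc[4]=?,scc[5]=?)
step 2: low=(low[0]=0,low[1]=2,low[2]=1,low[3]=?,low[4]=?,low[5]=?); scc=(scc[0]=?,scc[1]=0,scc[2]=1,scc[3]=?,scc[4]=?,scc[5]=?)
step 3: low=(low[0]=0,low[1]=2,low[2]=1,low[3]=0,low[4]=?,low[5]=?); scc=(scc[0]=?,scc[1]=0,scc[2]=1,scc[3]=?,scc[4]=?,scc[5]=?)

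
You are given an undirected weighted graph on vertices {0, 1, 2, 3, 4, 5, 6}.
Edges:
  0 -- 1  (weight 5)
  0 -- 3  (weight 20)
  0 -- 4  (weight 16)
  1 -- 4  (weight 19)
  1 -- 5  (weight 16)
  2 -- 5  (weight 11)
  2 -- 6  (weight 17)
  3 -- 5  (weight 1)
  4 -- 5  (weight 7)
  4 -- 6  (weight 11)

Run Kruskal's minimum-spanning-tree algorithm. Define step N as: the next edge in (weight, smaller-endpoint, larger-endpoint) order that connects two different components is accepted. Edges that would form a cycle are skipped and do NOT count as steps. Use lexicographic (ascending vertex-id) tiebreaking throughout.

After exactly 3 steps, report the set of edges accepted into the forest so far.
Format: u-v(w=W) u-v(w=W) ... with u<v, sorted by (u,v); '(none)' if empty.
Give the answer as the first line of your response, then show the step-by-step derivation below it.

0-1(w=5) 3-5(w=1) 4-5(w=7)

step 1: add edge 3-5 (w=1); MST = {3-5(w=1)}
step 2: add edge 0-1 (w=5); MST = {0-1(w=5) 3-5(w=1)}
step 3: add edge 4-5 (w=7); MST = {0-1(w=5) 3-5(w=1) 4-5(w=7)}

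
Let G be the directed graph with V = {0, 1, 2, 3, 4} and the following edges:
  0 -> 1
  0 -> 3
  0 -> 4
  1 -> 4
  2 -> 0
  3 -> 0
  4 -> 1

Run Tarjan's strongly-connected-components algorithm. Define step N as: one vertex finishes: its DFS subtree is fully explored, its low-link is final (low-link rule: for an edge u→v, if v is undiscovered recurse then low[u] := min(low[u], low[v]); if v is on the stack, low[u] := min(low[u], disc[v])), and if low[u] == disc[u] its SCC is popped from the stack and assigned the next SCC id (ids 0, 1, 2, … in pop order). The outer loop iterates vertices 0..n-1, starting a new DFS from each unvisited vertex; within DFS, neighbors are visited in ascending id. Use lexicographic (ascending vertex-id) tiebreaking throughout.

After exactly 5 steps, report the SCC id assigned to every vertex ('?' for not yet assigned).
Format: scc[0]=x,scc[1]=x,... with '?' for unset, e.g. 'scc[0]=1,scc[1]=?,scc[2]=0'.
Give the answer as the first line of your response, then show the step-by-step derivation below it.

scc[0]=1,scc[1]=0,scc[2]=2,scc[3]=1,scc[4]=0

step 1: low=(low[0]=0,low[1]=1,low[2]=?,low[3]=?,low[4]=1); scc=(scc[0]=?,scc[1]=?,scc[2]=?,scc[3]=?,scc[4]=?)
step 2: low=(low[0]=0,low[1]=1,low[2]=?,low[3]=?,low[4]=1); scc=(scc[0]=?,scc[1]=0,scc[2]=?,scc[3]=?,scc[4]=0)
step 3: low=(low[0]=0,low[1]=1,low[2]=?,low[3]=0,low[4]=1); scc=(scc[0]=?,scc[1]=0,scc[2]=?,scc[3]=?,scc[4]=0)
step 4: low=(low[0]=0,low[1]=1,low[2]=?,low[3]=0,low[4]=1); scc=(scc[0]=1,scc[1]=0,scc[2]=?,scc[3]=1,scc[4]=0)
step 5: low=(low[0]=0,low[1]=1,low[2]=4,low[3]=0,low[4]=1); scc=(scc[0]=1,scc[1]=0,scc[2]=2,scc[3]=1,scc[4]=0)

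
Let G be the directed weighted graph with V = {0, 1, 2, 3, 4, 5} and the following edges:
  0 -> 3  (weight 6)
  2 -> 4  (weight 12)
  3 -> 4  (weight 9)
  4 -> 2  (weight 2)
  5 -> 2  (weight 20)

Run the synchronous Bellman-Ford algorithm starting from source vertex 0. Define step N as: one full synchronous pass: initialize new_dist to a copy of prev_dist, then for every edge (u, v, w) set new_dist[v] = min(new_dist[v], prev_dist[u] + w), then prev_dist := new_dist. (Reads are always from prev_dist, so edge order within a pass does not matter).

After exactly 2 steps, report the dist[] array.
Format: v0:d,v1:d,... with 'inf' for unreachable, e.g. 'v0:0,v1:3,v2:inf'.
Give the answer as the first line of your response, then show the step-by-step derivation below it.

v0:0,v1:inf,v2:inf,v3:6,v4:15,v5:inf

step 1: dist = v0:0,v1:inf,v2:inf,v3:6,v4:inf,v5:inf
step 2: dist = v0:0,v1:inf,v2:inf,v3:6,v4:15,v5:inf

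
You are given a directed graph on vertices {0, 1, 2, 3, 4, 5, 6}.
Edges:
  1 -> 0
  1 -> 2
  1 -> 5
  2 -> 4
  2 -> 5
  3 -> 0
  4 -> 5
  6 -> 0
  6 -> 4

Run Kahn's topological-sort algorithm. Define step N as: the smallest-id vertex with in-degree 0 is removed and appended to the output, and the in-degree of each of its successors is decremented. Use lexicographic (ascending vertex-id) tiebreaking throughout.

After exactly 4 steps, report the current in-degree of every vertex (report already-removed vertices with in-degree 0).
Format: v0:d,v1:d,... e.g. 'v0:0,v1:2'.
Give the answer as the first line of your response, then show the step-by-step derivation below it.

v0:0,v1:0,v2:0,v3:0,v4:0,v5:1,v6:0

step 1: output 1; order=[1]; indeg=(2,0,0,0,2,2,0)
step 2: output 2; order=[1,2]; indeg=(2,0,0,0,1,1,0)
step 3: output 3; order=[1,2,3]; indeg=(1,0,0,0,1,1,0)
step 4: output 6; order=[1,2,3,6]; indeg=(0,0,0,0,0,1,0)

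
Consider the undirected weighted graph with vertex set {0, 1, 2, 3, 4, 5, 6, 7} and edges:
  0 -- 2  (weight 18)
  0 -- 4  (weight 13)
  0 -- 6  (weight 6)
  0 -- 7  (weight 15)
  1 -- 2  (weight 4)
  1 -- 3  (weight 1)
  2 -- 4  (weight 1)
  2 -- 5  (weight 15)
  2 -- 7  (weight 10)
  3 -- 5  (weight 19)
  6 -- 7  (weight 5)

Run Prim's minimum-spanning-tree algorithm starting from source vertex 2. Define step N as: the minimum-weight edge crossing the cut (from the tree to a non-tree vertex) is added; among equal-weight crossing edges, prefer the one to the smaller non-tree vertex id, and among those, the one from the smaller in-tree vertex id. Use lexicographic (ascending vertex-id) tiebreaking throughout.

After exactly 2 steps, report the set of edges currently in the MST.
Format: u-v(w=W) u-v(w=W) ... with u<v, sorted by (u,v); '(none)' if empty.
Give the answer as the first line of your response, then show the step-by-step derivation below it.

1-2(w=4) 2-4(w=1)

step 1: add edge 2-4 (w=1); MST = {2-4(w=1)}
step 2: add edge 1-2 (w=4); MST = {1-2(w=4) 2-4(w=1)}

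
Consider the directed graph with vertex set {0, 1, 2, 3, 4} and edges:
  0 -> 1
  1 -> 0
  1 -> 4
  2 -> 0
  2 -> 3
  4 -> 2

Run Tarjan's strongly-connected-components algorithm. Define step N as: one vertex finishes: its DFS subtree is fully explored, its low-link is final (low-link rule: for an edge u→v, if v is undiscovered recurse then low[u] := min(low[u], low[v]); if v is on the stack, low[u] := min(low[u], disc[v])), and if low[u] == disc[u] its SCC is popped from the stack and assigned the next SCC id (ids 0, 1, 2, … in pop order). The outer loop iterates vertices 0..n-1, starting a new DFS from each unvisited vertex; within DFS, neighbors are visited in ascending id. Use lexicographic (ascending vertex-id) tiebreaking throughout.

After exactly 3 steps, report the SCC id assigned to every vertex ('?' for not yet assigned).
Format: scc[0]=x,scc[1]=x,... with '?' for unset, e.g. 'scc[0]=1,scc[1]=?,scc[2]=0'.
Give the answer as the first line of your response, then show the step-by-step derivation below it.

scc[0]=?,scc[1]=?,scc[2]=?,scc[3]=0,scc[4]=?

step 1: low=(low[0]=0,low[1]=0,low[2]=0,low[3]=4,low[4]=2); scc=(scc[0]=?,scc[1]=?,scc[2]=?,scc[3]=0,scc[4]=?)
step 2: low=(low[0]=0,low[1]=0,low[2]=0,low[3]=4,low[4]=2); scc=(scc[0]=?,scc[1]=?,scc[2]=?,scc[3]=0,scc[4]=?)
step 3: low=(low[0]=0,low[1]=0,low[2]=0,low[3]=4,low[4]=0); scc=(scc[0]=?,scc[1]=?,scc[2]=?,scc[3]=0,scc[4]=?)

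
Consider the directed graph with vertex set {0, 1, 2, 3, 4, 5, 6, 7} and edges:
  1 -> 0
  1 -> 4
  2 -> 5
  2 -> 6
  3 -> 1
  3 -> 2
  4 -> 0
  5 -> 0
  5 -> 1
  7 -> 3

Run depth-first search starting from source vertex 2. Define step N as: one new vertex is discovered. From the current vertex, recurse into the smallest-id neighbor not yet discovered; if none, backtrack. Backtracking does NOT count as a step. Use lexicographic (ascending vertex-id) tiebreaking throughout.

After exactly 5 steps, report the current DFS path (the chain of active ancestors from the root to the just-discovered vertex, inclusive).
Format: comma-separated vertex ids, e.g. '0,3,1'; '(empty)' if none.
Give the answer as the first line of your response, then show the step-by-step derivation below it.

2,5,1,4

step 1: discover 2; path=2; order=2
step 2: discover 5; path=2>5; order=2,5
step 3: discover 0; path=2>5>0; order=2,5,0
step 4: discover 1; path=2>5>1; order=2,5,0,1
step 5: discover 4; path=2>5>1>4; order=2,5,0,1,4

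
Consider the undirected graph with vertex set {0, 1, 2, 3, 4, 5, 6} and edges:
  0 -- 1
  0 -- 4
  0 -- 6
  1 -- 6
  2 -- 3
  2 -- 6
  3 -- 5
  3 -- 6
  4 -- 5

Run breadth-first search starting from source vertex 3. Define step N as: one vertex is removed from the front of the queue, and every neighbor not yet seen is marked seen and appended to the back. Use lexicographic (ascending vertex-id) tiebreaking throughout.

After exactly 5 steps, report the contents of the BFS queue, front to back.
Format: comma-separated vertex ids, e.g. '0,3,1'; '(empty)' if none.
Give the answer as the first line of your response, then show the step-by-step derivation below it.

0,1

step 1: dequeue 3; queue=[2,5,6]; order=3
step 2: dequeue 2; queue=[5,6]; order=3,2
step 3: dequeue 5; queue=[6,4]; order=3,2,5
step 4: dequeue 6; queue=[4,0,1]; order=3,2,5,6
step 5: dequeue 4; queue=[0,1]; order=3,2,5,6,4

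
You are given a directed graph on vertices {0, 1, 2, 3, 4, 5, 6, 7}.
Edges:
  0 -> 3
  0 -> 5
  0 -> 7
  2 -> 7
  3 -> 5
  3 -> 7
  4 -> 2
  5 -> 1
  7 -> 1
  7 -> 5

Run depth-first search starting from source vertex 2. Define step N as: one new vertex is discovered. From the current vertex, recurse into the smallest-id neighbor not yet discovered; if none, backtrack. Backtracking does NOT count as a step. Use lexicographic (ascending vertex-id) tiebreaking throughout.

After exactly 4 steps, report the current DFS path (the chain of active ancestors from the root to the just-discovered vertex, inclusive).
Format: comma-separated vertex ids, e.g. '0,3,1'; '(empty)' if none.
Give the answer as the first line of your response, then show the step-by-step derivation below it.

2,7,5

step 1: discover 2; path=2; order=2
step 2: discover 7; path=2>7; order=2,7
step 3: discover 1; path=2>7>1; order=2,7,1
step 4: discover 5; path=2>7>5; order=2,7,1,5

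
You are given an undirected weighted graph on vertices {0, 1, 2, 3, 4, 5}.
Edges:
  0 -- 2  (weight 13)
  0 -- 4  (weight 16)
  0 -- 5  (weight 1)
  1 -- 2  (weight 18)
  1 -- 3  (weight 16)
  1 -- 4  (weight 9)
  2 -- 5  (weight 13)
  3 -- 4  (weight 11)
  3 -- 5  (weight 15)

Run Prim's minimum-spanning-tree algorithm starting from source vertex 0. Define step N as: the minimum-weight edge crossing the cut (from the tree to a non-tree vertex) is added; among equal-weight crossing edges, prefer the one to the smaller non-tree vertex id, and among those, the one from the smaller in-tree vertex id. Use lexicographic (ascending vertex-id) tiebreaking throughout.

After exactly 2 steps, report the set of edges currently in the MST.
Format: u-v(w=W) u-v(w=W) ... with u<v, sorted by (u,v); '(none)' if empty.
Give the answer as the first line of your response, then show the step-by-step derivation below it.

0-2(w=13) 0-5(w=1)

step 1: add edge 0-5 (w=1); MST = {0-5(w=1)}
step 2: add edge 0-2 (w=13); MST = {0-2(w=13) 0-5(w=1)}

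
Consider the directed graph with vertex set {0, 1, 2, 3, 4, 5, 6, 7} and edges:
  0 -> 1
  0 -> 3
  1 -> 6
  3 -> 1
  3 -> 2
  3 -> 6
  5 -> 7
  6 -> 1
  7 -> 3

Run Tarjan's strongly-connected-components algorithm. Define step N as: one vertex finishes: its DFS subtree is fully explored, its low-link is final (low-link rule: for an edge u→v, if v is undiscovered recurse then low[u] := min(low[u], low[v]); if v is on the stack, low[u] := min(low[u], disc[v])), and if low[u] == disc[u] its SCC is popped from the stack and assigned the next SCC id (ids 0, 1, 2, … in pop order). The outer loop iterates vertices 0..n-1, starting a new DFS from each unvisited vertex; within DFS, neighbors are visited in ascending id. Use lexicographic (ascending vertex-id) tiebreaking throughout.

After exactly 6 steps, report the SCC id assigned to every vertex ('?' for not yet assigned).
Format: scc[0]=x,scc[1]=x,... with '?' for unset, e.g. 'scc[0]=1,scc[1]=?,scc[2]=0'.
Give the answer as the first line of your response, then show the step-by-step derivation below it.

scc[0]=3,scc[1]=0,scc[2]=1,scc[3]=2,scc[4]=4,scc[5]=?,scc[6]=0,scc[7]=?

step 1: low=(low[0]=0,low[1]=1,low[2]=?,low[3]=?,low[4]=?,low[5]=?,low[6]=1,low[7]=?); scc=(scc[0]=?,scc[1]=?,scc[2]=?,scc[3]=?,scc[4]=?,scc[5]=?,scc[6]=?,scc[7]=?)
step 2: low=(low[0]=0,low[1]=1,low[2]=?,low[3]=?,low[4]=?,low[5]=?,low[6]=1,low[7]=?); scc=(scc[0]=?,scc[1]=0,scc[2]=?,scc[3]=?,scc[4]=?,scc[5]=?,scc[6]=0,scc[7]=?)
step 3: low=(low[0]=0,low[1]=1,low[2]=4,low[3]=3,low[4]=?,low[5]=?,low[6]=1,low[7]=?); scc=(scc[0]=?,scc[1]=0,scc[2]=1,scc[3]=?,scc[4]=?,scc[5]=?,scc[6]=0,scc[7]=?)
step 4: low=(low[0]=0,low[1]=1,low[2]=4,low[3]=3,low[4]=?,low[5]=?,low[6]=1,low[7]=?); scc=(scc[0]=?,scc[1]=0,scc[2]=1,scc[3]=2,scc[4]=?,scc[5]=?,scc[6]=0,scc[7]=?)
step 5: low=(low[0]=0,low[1]=1,low[2]=4,low[3]=3,low[4]=?,low[5]=?,low[6]=1,low[7]=?); scc=(scc[0]=3,scc[1]=0,scc[2]=1,scc[3]=2,scc[4]=?,scc[5]=?,scc[6]=0,scc[7]=?)
step 6: low=(low[0]=0,low[1]=1,low[2]=4,low[3]=3,low[4]=5,low[5]=?,low[6]=1,low[7]=?); scc=(scc[0]=3,scc[1]=0,scc[2]=1,scc[3]=2,scc[4]=4,scc[5]=?,scc[6]=0,scc[7]=?)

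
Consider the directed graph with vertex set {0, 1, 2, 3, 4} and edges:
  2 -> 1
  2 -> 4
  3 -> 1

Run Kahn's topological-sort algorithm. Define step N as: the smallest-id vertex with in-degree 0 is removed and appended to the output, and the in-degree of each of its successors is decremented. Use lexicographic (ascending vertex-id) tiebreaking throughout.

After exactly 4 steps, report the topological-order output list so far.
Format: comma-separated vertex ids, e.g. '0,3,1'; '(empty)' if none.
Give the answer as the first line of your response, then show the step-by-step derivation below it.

0,2,3,1

step 1: output 0; order=[0]; indeg=(0,2,0,0,1)
step 2: output 2; order=[0,2]; indeg=(0,1,0,0,0)
step 3: output 3; order=[0,2,3]; indeg=(0,0,0,0,0)
step 4: output 1; order=[0,2,3,1]; indeg=(0,0,0,0,0)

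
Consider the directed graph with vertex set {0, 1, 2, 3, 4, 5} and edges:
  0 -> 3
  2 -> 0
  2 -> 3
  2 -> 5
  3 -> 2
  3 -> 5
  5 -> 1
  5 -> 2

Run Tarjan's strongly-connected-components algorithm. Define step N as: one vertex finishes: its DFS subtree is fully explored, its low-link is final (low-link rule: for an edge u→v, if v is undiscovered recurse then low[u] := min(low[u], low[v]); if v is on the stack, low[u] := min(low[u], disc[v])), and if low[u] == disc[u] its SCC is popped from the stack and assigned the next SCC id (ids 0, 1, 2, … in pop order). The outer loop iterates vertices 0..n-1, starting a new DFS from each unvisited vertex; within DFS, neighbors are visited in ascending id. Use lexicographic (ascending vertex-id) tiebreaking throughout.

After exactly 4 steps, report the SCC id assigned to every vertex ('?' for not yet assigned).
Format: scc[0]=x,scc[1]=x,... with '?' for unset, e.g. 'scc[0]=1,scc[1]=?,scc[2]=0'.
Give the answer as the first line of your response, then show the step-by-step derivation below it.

scc[0]=?,scc[1]=0,scc[2]=?,scc[3]=?,scc[4]=?,scc[5]=?

step 1: low=(low[0]=0,low[1]=4,low[2]=0,low[3]=1,low[4]=?,low[5]=3); scc=(scc[0]=?,scc[1]=0,scc[2]=?,scc[3]=?,scc[4]=?,scc[5]=?)
step 2: low=(low[0]=0,low[1]=4,low[2]=0,low[3]=1,low[4]=?,low[5]=2); scc=(scc[0]=?,scc[1]=0,scc[2]=?,scc[3]=?,scc[4]=?,scc[5]=?)
step 3: low=(low[0]=0,low[1]=4,low[2]=0,low[3]=1,low[4]=?,low[5]=2); scc=(scc[0]=?,scc[1]=0,scc[2]=?,scc[3]=?,scc[4]=?,scc[5]=?)
step 4: low=(low[0]=0,low[1]=4,low[2]=0,low[3]=0,low[4]=?,low[5]=2); scc=(scc[0]=?,scc[1]=0,scc[2]=?,scc[3]=?,scc[4]=?,scc[5]=?)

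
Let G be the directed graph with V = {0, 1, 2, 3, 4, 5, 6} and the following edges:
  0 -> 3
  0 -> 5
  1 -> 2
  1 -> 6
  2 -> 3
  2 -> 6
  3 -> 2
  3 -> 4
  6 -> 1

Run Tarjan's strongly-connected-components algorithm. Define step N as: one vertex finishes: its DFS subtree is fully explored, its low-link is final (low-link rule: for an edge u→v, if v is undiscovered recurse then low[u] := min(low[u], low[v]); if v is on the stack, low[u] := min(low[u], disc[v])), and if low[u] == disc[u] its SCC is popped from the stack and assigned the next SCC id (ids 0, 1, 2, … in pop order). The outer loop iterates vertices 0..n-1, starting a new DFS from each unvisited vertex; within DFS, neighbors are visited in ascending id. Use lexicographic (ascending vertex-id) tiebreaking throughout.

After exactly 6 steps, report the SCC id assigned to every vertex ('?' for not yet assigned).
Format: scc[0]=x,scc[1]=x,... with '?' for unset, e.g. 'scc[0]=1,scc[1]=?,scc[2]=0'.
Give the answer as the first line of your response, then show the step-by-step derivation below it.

scc[0]=?,scc[1]=1,scc[2]=1,scc[3]=1,scc[4]=0,scc[5]=2,scc[6]=1

step 1: low=(low[0]=0,low[1]=2,low[2]=1,low[3]=1,low[4]=?,low[5]=?,low[6]=3); scc=(scc[0]=?,scc[1]=?,scc[2]=?,scc[3]=?,scc[4]=?,scc[5]=?,scc[6]=?)
step 2: low=(low[0]=0,low[1]=2,low[2]=1,low[3]=1,low[4]=?,low[5]=?,low[6]=2); scc=(scc[0]=?,scc[1]=?,scc[2]=?,scc[3]=?,scc[4]=?,scc[5]=?,scc[6]=?)
step 3: low=(low[0]=0,low[1]=2,low[2]=1,low[3]=1,low[4]=?,low[5]=?,low[6]=2); scc=(scc[0]=?,scc[1]=?,scc[2]=?,scc[3]=?,scc[4]=?,scc[5]=?,scc[6]=?)
step 4: low=(low[0]=0,low[1]=2,low[2]=1,low[3]=1,low[4]=5,low[5]=?,low[6]=2); scc=(scc[0]=?,scc[1]=?,scc[2]=?,scc[3]=?,scc[4]=0,scc[5]=?,scc[6]=?)
step 5: low=(low[0]=0,low[1]=2,low[2]=1,low[3]=1,low[4]=5,low[5]=?,low[6]=2); scc=(scc[0]=?,scc[1]=1,scc[2]=1,scc[3]=1,scc[4]=0,scc[5]=?,scc[6]=1)
step 6: low=(low[0]=0,low[1]=2,low[2]=1,low[3]=1,low[4]=5,low[5]=6,low[6]=2); scc=(scc[0]=?,scc[1]=1,scc[2]=1,scc[3]=1,scc[4]=0,scc[5]=2,scc[6]=1)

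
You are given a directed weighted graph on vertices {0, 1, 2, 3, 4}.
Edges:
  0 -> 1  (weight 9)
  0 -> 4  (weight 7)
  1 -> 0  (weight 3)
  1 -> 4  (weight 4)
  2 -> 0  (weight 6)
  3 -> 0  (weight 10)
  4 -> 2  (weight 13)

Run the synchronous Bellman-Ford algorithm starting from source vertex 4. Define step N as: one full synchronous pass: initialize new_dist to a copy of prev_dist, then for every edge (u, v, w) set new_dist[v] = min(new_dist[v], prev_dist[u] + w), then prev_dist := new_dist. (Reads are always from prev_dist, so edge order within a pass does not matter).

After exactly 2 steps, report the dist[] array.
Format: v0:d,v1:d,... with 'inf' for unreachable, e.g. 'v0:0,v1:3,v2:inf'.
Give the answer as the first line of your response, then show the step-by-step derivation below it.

v0:19,v1:inf,v2:13,v3:inf,v4:0

step 1: dist = v0:inf,v1:inf,v2:13,v3:inf,v4:0
step 2: dist = v0:19,v1:inf,v2:13,v3:inf,v4:0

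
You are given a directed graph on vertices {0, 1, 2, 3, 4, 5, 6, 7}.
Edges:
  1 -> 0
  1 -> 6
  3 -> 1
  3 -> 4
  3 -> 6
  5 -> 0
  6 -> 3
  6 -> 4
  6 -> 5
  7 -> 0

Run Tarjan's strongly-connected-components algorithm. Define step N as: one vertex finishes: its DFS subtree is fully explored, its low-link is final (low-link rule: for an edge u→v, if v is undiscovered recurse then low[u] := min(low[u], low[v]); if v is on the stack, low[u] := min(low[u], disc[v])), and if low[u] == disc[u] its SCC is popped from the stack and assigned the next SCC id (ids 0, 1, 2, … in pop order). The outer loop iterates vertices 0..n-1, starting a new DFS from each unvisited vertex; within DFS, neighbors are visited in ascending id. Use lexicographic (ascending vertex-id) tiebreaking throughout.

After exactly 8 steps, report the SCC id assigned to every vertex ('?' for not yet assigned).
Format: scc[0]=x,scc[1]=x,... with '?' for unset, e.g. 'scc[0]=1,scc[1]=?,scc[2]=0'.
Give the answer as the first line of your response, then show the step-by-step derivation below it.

scc[0]=0,scc[1]=3,scc[2]=4,scc[3]=3,scc[4]=1,scc[5]=2,scc[6]=3,scc[7]=5

step 1: low=(low[0]=0,low[1]=?,low[2]=?,low[3]=?,low[4]=?,low[5]=?,low[6]=?,low[7]=?); scc=(scc[0]=0,scc[1]=?,scc[2]=?,scc[3]=?,scc[4]=?,scc[5]=?,scc[6]=?,scc[7]=?)
step 2: low=(low[0]=0,low[1]=1,low[2]=?,low[3]=1,low[4]=4,low[5]=?,low[6]=2,low[7]=?); scc=(scc[0]=0,scc[1]=?,scc[2]=?,scc[3]=?,scc[4]=1,scc[5]=?,scc[6]=?,scc[7]=?)
step 3: low=(low[0]=0,low[1]=1,low[2]=?,low[3]=1,low[4]=4,low[5]=?,low[6]=2,low[7]=?); scc=(scc[0]=0,scc[1]=?,scc[2]=?,scc[3]=?,scc[4]=1,scc[5]=?,scc[6]=?,scc[7]=?)
step 4: low=(low[0]=0,low[1]=1,low[2]=?,low[3]=1,low[4]=4,low[5]=5,low[6]=1,low[7]=?); scc=(scc[0]=0,scc[1]=?,scc[2]=?,scc[3]=?,scc[4]=1,scc[5]=2,scc[6]=?,scc[7]=?)
step 5: low=(low[0]=0,low[1]=1,low[2]=?,low[3]=1,low[4]=4,low[5]=5,low[6]=1,low[7]=?); scc=(scc[0]=0,scc[1]=?,scc[2]=?,scc[3]=?,scc[4]=1,scc[5]=2,scc[6]=?,scc[7]=?)
step 6: low=(low[0]=0,low[1]=1,low[2]=?,low[3]=1,low[4]=4,low[5]=5,low[6]=1,low[7]=?); scc=(scc[0]=0,scc[1]=3,scc[2]=?,scc[3]=3,scc[4]=1,scc[5]=2,scc[6]=3,scc[7]=?)
step 7: low=(low[0]=0,low[1]=1,low[2]=6,low[3]=1,low[4]=4,low[5]=5,low[6]=1,low[7]=?); scc=(scc[0]=0,scc[1]=3,scc[2]=4,scc[3]=3,scc[4]=1,scc[5]=2,scc[6]=3,scc[7]=?)
step 8: low=(low[0]=0,low[1]=1,low[2]=6,low[3]=1,low[4]=4,low[5]=5,low[6]=1,low[7]=7); scc=(scc[0]=0,scc[1]=3,scc[2]=4,scc[3]=3,scc[4]=1,scc[5]=2,scc[6]=3,scc[7]=5)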